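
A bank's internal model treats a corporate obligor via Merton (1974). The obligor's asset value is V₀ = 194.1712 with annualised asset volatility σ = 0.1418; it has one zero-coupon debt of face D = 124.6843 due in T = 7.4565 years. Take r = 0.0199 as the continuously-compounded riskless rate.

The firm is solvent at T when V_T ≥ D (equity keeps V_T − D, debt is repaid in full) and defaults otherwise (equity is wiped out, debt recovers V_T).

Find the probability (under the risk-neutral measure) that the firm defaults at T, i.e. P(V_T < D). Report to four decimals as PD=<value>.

PD=0.0912

d₁ = [ln(V₀/D) + (r + σ²/2)T] / (σ√T)
   = [ln(194.1712/124.6843) + (0.0199 + 0.5·0.1418²)·7.4565] / (0.1418·√7.4565)
   = [0.442955 + 0.223349] / 0.387207 = 1.720794
d₂ = d₁ − σ√T = 1.720794 − 0.387207 = 1.333587
risk-neutral PD = N(−d₂) = N(-1.333587) = 0.091170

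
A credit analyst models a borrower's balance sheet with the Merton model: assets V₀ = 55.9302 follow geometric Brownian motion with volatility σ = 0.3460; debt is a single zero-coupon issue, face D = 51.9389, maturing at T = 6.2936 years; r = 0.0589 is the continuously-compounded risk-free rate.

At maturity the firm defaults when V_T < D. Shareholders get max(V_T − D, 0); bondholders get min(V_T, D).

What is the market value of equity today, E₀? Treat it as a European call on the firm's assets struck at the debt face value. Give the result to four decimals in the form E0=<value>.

d₁ = [ln(V₀/D) + (r + σ²/2)T] / (σ√T)
   = [ln(55.9302/51.9389) + (0.0589 + 0.5·0.3460²)·6.2936] / (0.3460·√6.2936)
   = [0.074036 + 0.747415] / 0.868012 = 0.946360
d₂ = d₁ − σ√T = 0.946360 − 0.868012 = 0.078348
N(d₁) = 0.828018,  N(d₂) = 0.531224,  e^(−rT) = 0.690256
E₀ = V₀·N(d₁) − D·e^(−rT)·N(d₂)
   = 55.9302·0.828018 − 51.9389·0.690256·0.531224 = 27.266190

E0=27.2662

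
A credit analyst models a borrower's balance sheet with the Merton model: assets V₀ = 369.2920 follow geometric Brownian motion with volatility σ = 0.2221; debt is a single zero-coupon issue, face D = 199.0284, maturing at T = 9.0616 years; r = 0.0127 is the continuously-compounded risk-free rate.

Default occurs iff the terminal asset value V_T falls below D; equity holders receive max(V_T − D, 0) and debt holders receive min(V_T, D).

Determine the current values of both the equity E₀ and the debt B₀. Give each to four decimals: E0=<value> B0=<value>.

E0=203.2952 B0=165.9968

d₁ = [ln(V₀/D) + (r + σ²/2)T] / (σ√T)
   = [ln(369.2920/199.0284) + (0.0127 + 0.5·0.2221²)·9.0616] / (0.2221·√9.0616)
   = [0.618140 + 0.338579] / 0.668576 = 1.430980
d₂ = d₁ − σ√T = 1.430980 − 0.668576 = 0.762404
N(d₁) = 0.923782,  N(d₂) = 0.777091,  e^(−rT) = 0.891293
E₀ = V₀·N(d₁) − D·e^(−rT)·N(d₂)
   = 369.2920·0.923782 − 199.0284·0.891293·0.777091 = 203.295239
B₀ = V₀ − E₀ = 369.2920 − 203.295239 = 165.996761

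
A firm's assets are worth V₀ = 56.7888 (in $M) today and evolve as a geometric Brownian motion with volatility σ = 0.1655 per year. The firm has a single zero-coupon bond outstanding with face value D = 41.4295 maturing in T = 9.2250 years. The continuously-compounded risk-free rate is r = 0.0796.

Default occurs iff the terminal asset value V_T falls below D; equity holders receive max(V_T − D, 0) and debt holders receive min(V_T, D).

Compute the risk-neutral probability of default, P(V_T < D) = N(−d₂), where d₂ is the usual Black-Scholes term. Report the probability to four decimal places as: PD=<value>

d₁ = [ln(V₀/D) + (r + σ²/2)T] / (σ√T)
   = [ln(56.7888/41.4295) + (0.0796 + 0.5·0.1655²)·9.2250] / (0.1655·√9.2250)
   = [0.315346 + 0.860648] / 0.502668 = 2.339504
d₂ = d₁ − σ√T = 2.339504 − 0.502668 = 1.836836
risk-neutral PD = N(−d₂) = N(-1.836836) = 0.033117

PD=0.0331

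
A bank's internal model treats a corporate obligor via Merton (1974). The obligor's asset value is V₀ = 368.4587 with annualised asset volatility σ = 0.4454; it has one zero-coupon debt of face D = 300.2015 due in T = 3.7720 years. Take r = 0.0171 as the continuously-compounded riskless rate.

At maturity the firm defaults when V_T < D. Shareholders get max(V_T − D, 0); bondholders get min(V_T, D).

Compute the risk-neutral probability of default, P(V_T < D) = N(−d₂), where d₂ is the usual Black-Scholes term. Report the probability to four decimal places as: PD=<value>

PD=0.5482

d₁ = [ln(V₀/D) + (r + σ²/2)T] / (σ√T)
   = [ln(368.4587/300.2015) + (0.0171 + 0.5·0.4454²)·3.7720] / (0.4454·√3.7720)
   = [0.204875 + 0.438648] / 0.865040 = 0.743923
d₂ = d₁ − σ√T = 0.743923 − 0.865040 = -0.121117
risk-neutral PD = N(−d₂) = N(0.121117) = 0.548201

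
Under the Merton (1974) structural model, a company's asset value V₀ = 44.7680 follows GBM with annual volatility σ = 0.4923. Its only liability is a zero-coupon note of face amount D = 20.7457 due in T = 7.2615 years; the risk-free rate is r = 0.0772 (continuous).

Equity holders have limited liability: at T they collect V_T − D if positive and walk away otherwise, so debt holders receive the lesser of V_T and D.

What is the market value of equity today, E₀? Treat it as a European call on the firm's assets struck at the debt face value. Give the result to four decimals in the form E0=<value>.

d₁ = [ln(V₀/D) + (r + σ²/2)T] / (σ√T)
   = [ln(44.7680/20.7457) + (0.0772 + 0.5·0.4923²)·7.2615] / (0.4923·√7.2615)
   = [0.769155 + 1.440534] / 1.326609 = 1.665666
d₂ = d₁ − σ√T = 1.665666 − 1.326609 = 0.339057
N(d₁) = 0.952110,  N(d₂) = 0.632717,  e^(−rT) = 0.570873
E₀ = V₀·N(d₁) − D·e^(−rT)·N(d₂)
   = 44.7680·0.952110 − 20.7457·0.570873·0.632717 = 35.130693

E0=35.1307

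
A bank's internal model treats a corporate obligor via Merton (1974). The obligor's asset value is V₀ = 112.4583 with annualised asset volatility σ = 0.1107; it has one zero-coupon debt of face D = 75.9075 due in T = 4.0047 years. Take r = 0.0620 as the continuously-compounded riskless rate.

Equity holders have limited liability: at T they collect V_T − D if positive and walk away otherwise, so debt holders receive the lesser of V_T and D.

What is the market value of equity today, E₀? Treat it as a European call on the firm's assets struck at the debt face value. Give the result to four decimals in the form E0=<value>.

E0=53.2503

d₁ = [ln(V₀/D) + (r + σ²/2)T] / (σ√T)
   = [ln(112.4583/75.9075) + (0.0620 + 0.5·0.1107²)·4.0047] / (0.1107·√4.0047)
   = [0.393067 + 0.272829] / 0.221530 = 3.005896
d₂ = d₁ − σ√T = 3.005896 − 0.221530 = 2.784366
N(d₁) = 0.998676,  N(d₂) = 0.997318,  e^(−rT) = 0.780133
E₀ = V₀·N(d₁) − D·e^(−rT)·N(d₂)
   = 112.4583·0.998676 − 75.9075·0.780133·0.997318 = 53.250292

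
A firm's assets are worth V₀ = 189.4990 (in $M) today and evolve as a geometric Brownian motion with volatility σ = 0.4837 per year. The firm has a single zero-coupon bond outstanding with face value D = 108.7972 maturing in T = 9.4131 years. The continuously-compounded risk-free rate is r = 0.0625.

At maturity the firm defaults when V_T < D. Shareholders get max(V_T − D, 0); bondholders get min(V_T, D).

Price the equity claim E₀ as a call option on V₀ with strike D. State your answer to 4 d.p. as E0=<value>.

E0=146.2516

d₁ = [ln(V₀/D) + (r + σ²/2)T] / (σ√T)
   = [ln(189.4990/108.7972) + (0.0625 + 0.5·0.4837²)·9.4131] / (0.4837·√9.4131)
   = [0.554898 + 1.689490] / 1.484029 = 1.512361
d₂ = d₁ − σ√T = 1.512361 − 1.484029 = 0.028332
N(d₁) = 0.934779,  N(d₂) = 0.511301,  e^(−rT) = 0.555260
E₀ = V₀·N(d₁) − D·e^(−rT)·N(d₂)
   = 189.4990·0.934779 − 108.7972·0.555260·0.511301 = 146.251594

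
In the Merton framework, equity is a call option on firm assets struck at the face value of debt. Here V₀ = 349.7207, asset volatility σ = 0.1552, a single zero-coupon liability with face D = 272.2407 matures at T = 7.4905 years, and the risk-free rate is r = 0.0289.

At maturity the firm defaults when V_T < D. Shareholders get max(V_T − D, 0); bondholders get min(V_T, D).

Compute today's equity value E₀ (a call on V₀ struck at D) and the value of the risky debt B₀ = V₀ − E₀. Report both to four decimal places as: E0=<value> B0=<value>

d₁ = [ln(V₀/D) + (r + σ²/2)T] / (σ√T)
   = [ln(349.7207/272.2407) + (0.0289 + 0.5·0.1552²)·7.4905] / (0.1552·√7.4905)
   = [0.250448 + 0.306687] / 0.424763 = 1.311638
d₂ = d₁ − σ√T = 1.311638 − 0.424763 = 0.886874
N(d₁) = 0.905179,  N(d₂) = 0.812427,  e^(−rT) = 0.805352
E₀ = V₀·N(d₁) − D·e^(−rT)·N(d₂)
   = 349.7207·0.905179 − 272.2407·0.805352·0.812427 = 138.435472
B₀ = V₀ − E₀ = 349.7207 − 138.435472 = 211.285228

E0=138.4355 B0=211.2852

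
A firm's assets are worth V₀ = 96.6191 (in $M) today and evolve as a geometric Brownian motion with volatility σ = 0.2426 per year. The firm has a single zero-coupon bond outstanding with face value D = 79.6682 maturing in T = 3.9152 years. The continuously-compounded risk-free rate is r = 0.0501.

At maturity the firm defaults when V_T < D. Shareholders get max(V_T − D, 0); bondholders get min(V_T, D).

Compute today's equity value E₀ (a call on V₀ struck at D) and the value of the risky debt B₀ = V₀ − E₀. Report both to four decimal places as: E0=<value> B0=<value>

d₁ = [ln(V₀/D) + (r + σ²/2)T] / (σ√T)
   = [ln(96.6191/79.6682) + (0.0501 + 0.5·0.2426²)·3.9152] / (0.2426·√3.9152)
   = [0.192906 + 0.311366] / 0.480029 = 1.050502
d₂ = d₁ − σ√T = 1.050502 − 0.480029 = 0.570472
N(d₁) = 0.853256,  N(d₂) = 0.715821,  e^(−rT) = 0.821888
E₀ = V₀·N(d₁) − D·e^(−rT)·N(d₂)
   = 96.6191·0.853256 − 79.6682·0.821888·0.715821 = 35.570078
B₀ = V₀ − E₀ = 96.6191 − 35.570078 = 61.049022

E0=35.5701 B0=61.0490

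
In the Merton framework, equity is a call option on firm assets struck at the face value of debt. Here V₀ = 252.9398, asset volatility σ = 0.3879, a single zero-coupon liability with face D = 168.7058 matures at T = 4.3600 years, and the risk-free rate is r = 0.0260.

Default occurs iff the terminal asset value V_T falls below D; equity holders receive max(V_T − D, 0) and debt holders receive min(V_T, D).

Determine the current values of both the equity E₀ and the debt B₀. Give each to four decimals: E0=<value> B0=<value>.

d₁ = [ln(V₀/D) + (r + σ²/2)T] / (σ√T)
   = [ln(252.9398/168.7058) + (0.0260 + 0.5·0.3879²)·4.3600] / (0.3879·√4.3600)
   = [0.404995 + 0.441377] / 0.809959 = 1.044957
d₂ = d₁ − σ√T = 1.044957 − 0.809959 = 0.234998
N(d₁) = 0.851978,  N(d₂) = 0.592895,  e^(−rT) = 0.892829
E₀ = V₀·N(d₁) − D·e^(−rT)·N(d₂)
   = 252.9398·0.851978 − 168.7058·0.892829·0.592895 = 126.194228
B₀ = V₀ − E₀ = 252.9398 − 126.194228 = 126.745572

E0=126.1942 B0=126.7456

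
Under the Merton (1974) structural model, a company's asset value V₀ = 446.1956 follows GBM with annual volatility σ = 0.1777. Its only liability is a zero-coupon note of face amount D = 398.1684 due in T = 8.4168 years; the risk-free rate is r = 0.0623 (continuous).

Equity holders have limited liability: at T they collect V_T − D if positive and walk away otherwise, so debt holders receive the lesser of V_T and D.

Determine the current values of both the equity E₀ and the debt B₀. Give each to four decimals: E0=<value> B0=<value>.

d₁ = [ln(V₀/D) + (r + σ²/2)T] / (σ√T)
   = [ln(446.1956/398.1684) + (0.0623 + 0.5·0.1777²)·8.4168] / (0.1777·√8.4168)
   = [0.113882 + 0.657257] / 0.515538 = 1.495794
d₂ = d₁ − σ√T = 1.495794 − 0.515538 = 0.980255
N(d₁) = 0.932646,  N(d₂) = 0.836520,  e^(−rT) = 0.591930
E₀ = V₀·N(d₁) − D·e^(−rT)·N(d₂)
   = 446.1956·0.932646 − 398.1684·0.591930·0.836520 = 218.985051
B₀ = V₀ − E₀ = 446.1956 − 218.985051 = 227.210549

E0=218.9851 B0=227.2105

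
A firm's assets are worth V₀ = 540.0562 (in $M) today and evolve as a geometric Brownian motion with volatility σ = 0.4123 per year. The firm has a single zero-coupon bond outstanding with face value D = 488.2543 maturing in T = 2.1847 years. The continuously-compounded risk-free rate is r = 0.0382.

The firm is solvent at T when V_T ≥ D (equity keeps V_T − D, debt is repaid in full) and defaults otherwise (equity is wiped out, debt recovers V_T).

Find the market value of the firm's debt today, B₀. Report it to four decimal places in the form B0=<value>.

d₁ = [ln(V₀/D) + (r + σ²/2)T] / (σ√T)
   = [ln(540.0562/488.2543) + (0.0382 + 0.5·0.4123²)·2.1847] / (0.4123·√2.1847)
   = [0.100837 + 0.269146] / 0.609410 = 0.607116
d₂ = d₁ − σ√T = 0.607116 − 0.609410 = -0.002293
N(d₁) = 0.728113,  N(d₂) = 0.499085,  e^(−rT) = 0.919932
E₀ = V₀·N(d₁) − D·e^(−rT)·N(d₂)
   = 540.0562·0.728113 − 488.2543·0.919932·0.499085 = 169.052559
B₀ = V₀ − E₀ = 540.0562 − 169.052559 = 371.003641

B0=371.0036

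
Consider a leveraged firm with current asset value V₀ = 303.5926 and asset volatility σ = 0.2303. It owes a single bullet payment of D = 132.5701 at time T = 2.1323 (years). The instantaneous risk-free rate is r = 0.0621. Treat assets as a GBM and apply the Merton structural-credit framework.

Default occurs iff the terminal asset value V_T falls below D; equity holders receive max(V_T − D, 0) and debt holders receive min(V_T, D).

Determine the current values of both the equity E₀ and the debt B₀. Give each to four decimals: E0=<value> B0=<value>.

E0=187.5034 B0=116.0892

d₁ = [ln(V₀/D) + (r + σ²/2)T] / (σ√T)
   = [ln(303.5926/132.5701) + (0.0621 + 0.5·0.2303²)·2.1323] / (0.2303·√2.1323)
   = [0.828575 + 0.188962] / 0.336293 = 3.025745
d₂ = d₁ − σ√T = 3.025745 − 0.336293 = 2.689452
N(d₁) = 0.998760,  N(d₂) = 0.996422,  e^(−rT) = 0.875977
E₀ = V₀·N(d₁) − D·e^(−rT)·N(d₂)
   = 303.5926·0.998760 − 132.5701·0.875977·0.996422 = 187.503361
B₀ = V₀ − E₀ = 303.5926 − 187.503361 = 116.089239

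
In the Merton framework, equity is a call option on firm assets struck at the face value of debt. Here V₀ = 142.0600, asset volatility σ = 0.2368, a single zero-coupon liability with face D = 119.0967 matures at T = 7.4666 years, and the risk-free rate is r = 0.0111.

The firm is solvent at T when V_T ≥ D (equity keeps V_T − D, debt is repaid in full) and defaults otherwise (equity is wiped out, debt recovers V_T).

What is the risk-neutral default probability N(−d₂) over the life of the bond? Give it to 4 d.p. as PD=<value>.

d₁ = [ln(V₀/D) + (r + σ²/2)T] / (σ√T)
   = [ln(142.0600/119.0967) + (0.0111 + 0.5·0.2368²)·7.4666] / (0.2368·√7.4666)
   = [0.176314 + 0.292221] / 0.647058 = 0.724101
d₂ = d₁ − σ√T = 0.724101 − 0.647058 = 0.077043
risk-neutral PD = N(−d₂) = N(-0.077043) = 0.469295

PD=0.4693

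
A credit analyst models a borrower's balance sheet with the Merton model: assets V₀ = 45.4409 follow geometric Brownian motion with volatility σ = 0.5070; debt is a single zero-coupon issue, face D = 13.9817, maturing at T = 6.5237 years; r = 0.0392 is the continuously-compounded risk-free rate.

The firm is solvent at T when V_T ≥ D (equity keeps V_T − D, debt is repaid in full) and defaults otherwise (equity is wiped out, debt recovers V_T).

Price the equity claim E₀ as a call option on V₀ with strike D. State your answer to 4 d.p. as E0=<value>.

d₁ = [ln(V₀/D) + (r + σ²/2)T] / (σ√T)
   = [ln(45.4409/13.9817) + (0.0392 + 0.5·0.5070²)·6.5237] / (0.5070·√6.5237)
   = [1.178663 + 1.094184] / 1.294956 = 1.755155
d₂ = d₁ − σ√T = 1.755155 − 1.294956 = 0.460199
N(d₁) = 0.960384,  N(d₂) = 0.677313,  e^(−rT) = 0.774352
E₀ = V₀·N(d₁) − D·e^(−rT)·N(d₂)
   = 45.4409·0.960384 − 13.9817·0.774352·0.677313 = 36.307590

E0=36.3076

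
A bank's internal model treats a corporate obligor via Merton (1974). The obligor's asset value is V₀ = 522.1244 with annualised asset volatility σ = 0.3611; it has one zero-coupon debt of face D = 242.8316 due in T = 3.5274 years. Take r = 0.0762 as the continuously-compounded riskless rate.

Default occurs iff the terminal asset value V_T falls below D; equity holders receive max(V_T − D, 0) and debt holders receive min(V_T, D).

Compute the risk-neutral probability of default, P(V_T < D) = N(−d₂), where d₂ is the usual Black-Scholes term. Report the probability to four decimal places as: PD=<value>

PD=0.1178

d₁ = [ln(V₀/D) + (r + σ²/2)T] / (σ√T)
   = [ln(522.1244/242.8316) + (0.0762 + 0.5·0.3611²)·3.5274] / (0.3611·√3.5274)
   = [0.765538 + 0.498762] / 0.678195 = 1.864212
d₂ = d₁ − σ√T = 1.864212 − 0.678195 = 1.186017
risk-neutral PD = N(−d₂) = N(-1.186017) = 0.117808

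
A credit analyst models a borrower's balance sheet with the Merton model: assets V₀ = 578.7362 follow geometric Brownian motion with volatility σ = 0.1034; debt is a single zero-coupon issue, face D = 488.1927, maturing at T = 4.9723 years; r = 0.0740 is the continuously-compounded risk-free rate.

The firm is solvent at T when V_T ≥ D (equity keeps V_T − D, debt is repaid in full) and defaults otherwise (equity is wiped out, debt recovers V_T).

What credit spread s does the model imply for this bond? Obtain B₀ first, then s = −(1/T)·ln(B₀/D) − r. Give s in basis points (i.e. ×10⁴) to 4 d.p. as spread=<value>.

spread=2.0021

d₁ = [ln(V₀/D) + (r + σ²/2)T] / (σ√T)
   = [ln(578.7362/488.1927) + (0.0740 + 0.5·0.1034²)·4.9723] / (0.1034·√4.9723)
   = [0.170137 + 0.394531] / 0.230568 = 2.449027
d₂ = d₁ − σ√T = 2.449027 − 0.230568 = 2.218459
N(d₁) = 0.992838,  N(d₂) = 0.986738,  e^(−rT) = 0.692152
E₀ = V₀·N(d₁) − D·e^(−rT)·N(d₂)
   = 578.7362·0.992838 − 488.1927·0.692152·0.986738 = 241.169030
B₀ = V₀ − E₀ = 578.7362 − 241.169030 = 337.567170
spread = −(1/T)·ln(B₀/D) − r = −(1/4.9723)·ln(337.567170/488.1927) − 0.0740 = 0.00020021
in basis points: 0.00020021 × 10⁴ = 2.0021 bp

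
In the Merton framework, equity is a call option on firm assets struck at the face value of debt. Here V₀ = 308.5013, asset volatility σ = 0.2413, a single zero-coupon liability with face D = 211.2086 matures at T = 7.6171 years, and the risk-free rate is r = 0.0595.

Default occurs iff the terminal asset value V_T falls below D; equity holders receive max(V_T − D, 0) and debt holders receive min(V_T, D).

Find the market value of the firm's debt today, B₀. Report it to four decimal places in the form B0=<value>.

d₁ = [ln(V₀/D) + (r + σ²/2)T] / (σ√T)
   = [ln(308.5013/211.2086) + (0.0595 + 0.5·0.2413²)·7.6171] / (0.2413·√7.6171)
   = [0.378880 + 0.674973] / 0.665966 = 1.582442
d₂ = d₁ − σ√T = 1.582442 − 0.665966 = 0.916476
N(d₁) = 0.943226,  N(d₂) = 0.820291,  e^(−rT) = 0.635580
E₀ = V₀·N(d₁) − D·e^(−rT)·N(d₂)
   = 308.5013·0.943226 − 211.2086·0.635580·0.820291 = 180.870479
B₀ = V₀ − E₀ = 308.5013 − 180.870479 = 127.630821

B0=127.6308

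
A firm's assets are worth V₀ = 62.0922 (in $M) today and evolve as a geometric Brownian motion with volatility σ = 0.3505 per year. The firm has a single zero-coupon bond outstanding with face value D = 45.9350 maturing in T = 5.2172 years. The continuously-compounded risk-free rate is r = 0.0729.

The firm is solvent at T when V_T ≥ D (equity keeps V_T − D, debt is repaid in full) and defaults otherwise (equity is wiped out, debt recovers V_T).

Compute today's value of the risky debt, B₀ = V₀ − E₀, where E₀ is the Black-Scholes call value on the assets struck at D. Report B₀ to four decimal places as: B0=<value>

B0=27.7077

d₁ = [ln(V₀/D) + (r + σ²/2)T] / (σ√T)
   = [ln(62.0922/45.9350) + (0.0729 + 0.5·0.3505²)·5.2172] / (0.3505·√5.2172)
   = [0.301393 + 0.700801] / 0.800584 = 1.251829
d₂ = d₁ − σ√T = 1.251829 − 0.800584 = 0.451245
N(d₁) = 0.894684,  N(d₂) = 0.674094,  e^(−rT) = 0.683633
E₀ = V₀·N(d₁) − D·e^(−rT)·N(d₂)
   = 62.0922·0.894684 − 45.9350·0.683633·0.674094 = 34.384542
B₀ = V₀ − E₀ = 62.0922 − 34.384542 = 27.707658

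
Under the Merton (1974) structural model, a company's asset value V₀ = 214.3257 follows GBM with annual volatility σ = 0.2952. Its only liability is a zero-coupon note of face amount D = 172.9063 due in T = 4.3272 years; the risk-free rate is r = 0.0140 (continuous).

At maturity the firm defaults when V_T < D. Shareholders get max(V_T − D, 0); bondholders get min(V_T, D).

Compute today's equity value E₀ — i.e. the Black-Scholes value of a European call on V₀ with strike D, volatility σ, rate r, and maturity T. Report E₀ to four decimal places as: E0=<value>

E0=75.5850

d₁ = [ln(V₀/D) + (r + σ²/2)T] / (σ√T)
   = [ln(214.3257/172.9063) + (0.0140 + 0.5·0.2952²)·4.3272] / (0.2952·√4.3272)
   = [0.214747 + 0.249123] / 0.614073 = 0.755400
d₂ = d₁ − σ√T = 0.755400 − 0.614073 = 0.141327
N(d₁) = 0.774995,  N(d₂) = 0.556194,  e^(−rT) = 0.941218
E₀ = V₀·N(d₁) − D·e^(−rT)·N(d₂)
   = 214.3257·0.774995 − 172.9063·0.941218·0.556194 = 75.585019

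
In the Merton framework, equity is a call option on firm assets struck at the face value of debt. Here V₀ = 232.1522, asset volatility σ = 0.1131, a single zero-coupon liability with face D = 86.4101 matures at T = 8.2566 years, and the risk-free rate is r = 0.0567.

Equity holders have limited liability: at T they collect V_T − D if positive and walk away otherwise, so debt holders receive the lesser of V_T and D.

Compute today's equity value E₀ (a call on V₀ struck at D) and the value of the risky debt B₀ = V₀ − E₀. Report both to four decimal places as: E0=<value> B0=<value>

E0=178.0457 B0=54.1065

d₁ = [ln(V₀/D) + (r + σ²/2)T] / (σ√T)
   = [ln(232.1522/86.4101) + (0.0567 + 0.5·0.1131²)·8.2566] / (0.1131·√8.2566)
   = [0.988289 + 0.520957] / 0.324985 = 4.644047
d₂ = d₁ − σ√T = 4.644047 − 0.324985 = 4.319063
N(d₁) = 0.999998,  N(d₂) = 0.999992,  e^(−rT) = 0.626160
E₀ = V₀·N(d₁) − D·e^(−rT)·N(d₂)
   = 232.1522·0.999998 − 86.4101·0.626160·0.999992 = 178.045672
B₀ = V₀ − E₀ = 232.1522 − 178.045672 = 54.106528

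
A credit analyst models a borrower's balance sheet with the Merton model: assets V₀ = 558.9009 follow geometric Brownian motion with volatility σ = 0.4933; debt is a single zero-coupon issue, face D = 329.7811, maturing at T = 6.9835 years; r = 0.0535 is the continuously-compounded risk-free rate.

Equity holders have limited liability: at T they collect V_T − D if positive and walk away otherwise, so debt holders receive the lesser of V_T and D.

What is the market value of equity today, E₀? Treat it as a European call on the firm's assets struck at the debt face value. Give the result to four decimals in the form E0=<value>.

d₁ = [ln(V₀/D) + (r + σ²/2)T] / (σ√T)
   = [ln(558.9009/329.7811) + (0.0535 + 0.5·0.4933²)·6.9835] / (0.4933·√6.9835)
   = [0.527543 + 1.223317] / 1.303610 = 1.343086
d₂ = d₁ − σ√T = 1.343086 − 1.303610 = 0.039476
N(d₁) = 0.910378,  N(d₂) = 0.515744,  e^(−rT) = 0.688240
E₀ = V₀·N(d₁) − D·e^(−rT)·N(d₂)
   = 558.9009·0.910378 − 329.7811·0.688240·0.515744 = 391.753208

E0=391.7532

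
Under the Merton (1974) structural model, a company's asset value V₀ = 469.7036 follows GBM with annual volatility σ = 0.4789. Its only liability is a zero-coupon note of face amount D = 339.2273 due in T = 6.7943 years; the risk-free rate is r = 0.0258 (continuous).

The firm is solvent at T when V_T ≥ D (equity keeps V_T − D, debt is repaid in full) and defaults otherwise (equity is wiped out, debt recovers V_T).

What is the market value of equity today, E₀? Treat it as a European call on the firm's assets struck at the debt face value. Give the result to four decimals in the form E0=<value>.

d₁ = [ln(V₀/D) + (r + σ²/2)T] / (σ√T)
   = [ln(469.7036/339.2273) + (0.0258 + 0.5·0.4789²)·6.7943] / (0.4789·√6.7943)
   = [0.325431 + 0.954413] / 1.248295 = 1.025274
d₂ = d₁ − σ√T = 1.025274 − 1.248295 = -0.223021
N(d₁) = 0.847383,  N(d₂) = 0.411760,  e^(−rT) = 0.839211
E₀ = V₀·N(d₁) − D·e^(−rT)·N(d₂)
   = 469.7036·0.847383 − 339.2273·0.839211·0.411760 = 280.797764

E0=280.7978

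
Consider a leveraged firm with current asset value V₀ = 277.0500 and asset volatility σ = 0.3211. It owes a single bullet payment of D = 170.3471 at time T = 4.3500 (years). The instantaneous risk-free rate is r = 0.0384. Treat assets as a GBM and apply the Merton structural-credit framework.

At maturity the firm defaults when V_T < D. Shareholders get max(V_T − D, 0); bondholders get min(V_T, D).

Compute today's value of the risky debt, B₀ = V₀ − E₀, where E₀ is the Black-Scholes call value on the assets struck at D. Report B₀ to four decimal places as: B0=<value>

B0=132.8690

d₁ = [ln(V₀/D) + (r + σ²/2)T] / (σ√T)
   = [ln(277.0500/170.3471) + (0.0384 + 0.5·0.3211²)·4.3500] / (0.3211·√4.3500)
   = [0.486360 + 0.391294] / 0.669707 = 1.310504
d₂ = d₁ − σ√T = 1.310504 − 0.669707 = 0.640797
N(d₁) = 0.904987,  N(d₂) = 0.739173,  e^(−rT) = 0.846166
E₀ = V₀·N(d₁) − D·e^(−rT)·N(d₂)
   = 277.0500·0.904987 − 170.3471·0.846166·0.739173 = 144.180993
B₀ = V₀ − E₀ = 277.0500 − 144.180993 = 132.869007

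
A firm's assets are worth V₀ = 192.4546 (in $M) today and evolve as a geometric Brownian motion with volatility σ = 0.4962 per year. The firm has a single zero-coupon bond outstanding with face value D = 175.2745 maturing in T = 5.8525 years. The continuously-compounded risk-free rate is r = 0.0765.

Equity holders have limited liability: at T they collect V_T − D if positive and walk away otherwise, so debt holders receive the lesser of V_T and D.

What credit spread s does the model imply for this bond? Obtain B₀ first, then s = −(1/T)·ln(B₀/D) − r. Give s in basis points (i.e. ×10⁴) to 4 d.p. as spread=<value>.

d₁ = [ln(V₀/D) + (r + σ²/2)T] / (σ√T)
   = [ln(192.4546/175.2745) + (0.0765 + 0.5·0.4962²)·5.8525] / (0.4962·√5.8525)
   = [0.093507 + 1.168201] / 1.200404 = 1.051070
d₂ = d₁ − σ√T = 1.051070 − 1.200404 = -0.149335
N(d₁) = 0.853387,  N(d₂) = 0.440645,  e^(−rT) = 0.639086
E₀ = V₀·N(d₁) − D·e^(−rT)·N(d₂)
   = 192.4546·0.853387 − 175.2745·0.639086·0.440645 = 114.879150
B₀ = V₀ − E₀ = 192.4546 − 114.879150 = 77.575450
spread = −(1/T)·ln(B₀/D) − r = −(1/5.8525)·ln(77.575450/175.2745) − 0.0765 = 0.06277421
in basis points: 0.06277421 × 10⁴ = 627.7421 bp

spread=627.7421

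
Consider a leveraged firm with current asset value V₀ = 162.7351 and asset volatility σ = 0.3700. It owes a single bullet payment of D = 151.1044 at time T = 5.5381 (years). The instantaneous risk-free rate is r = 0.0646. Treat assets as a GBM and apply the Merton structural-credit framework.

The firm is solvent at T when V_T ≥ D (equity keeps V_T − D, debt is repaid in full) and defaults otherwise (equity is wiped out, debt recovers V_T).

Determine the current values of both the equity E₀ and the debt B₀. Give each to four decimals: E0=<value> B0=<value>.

d₁ = [ln(V₀/D) + (r + σ²/2)T] / (σ√T)
   = [ln(162.7351/151.1044) + (0.0646 + 0.5·0.3700²)·5.5381] / (0.3700·√5.5381)
   = [0.074153 + 0.736844] / 0.870727 = 0.931402
d₂ = d₁ − σ√T = 0.931402 − 0.870727 = 0.060675
N(d₁) = 0.824177,  N(d₂) = 0.524191,  e^(−rT) = 0.699240
E₀ = V₀·N(d₁) − D·e^(−rT)·N(d₂)
   = 162.7351·0.824177 − 151.1044·0.699240·0.524191 = 78.737468
B₀ = V₀ − E₀ = 162.7351 − 78.737468 = 83.997632

E0=78.7375 B0=83.9976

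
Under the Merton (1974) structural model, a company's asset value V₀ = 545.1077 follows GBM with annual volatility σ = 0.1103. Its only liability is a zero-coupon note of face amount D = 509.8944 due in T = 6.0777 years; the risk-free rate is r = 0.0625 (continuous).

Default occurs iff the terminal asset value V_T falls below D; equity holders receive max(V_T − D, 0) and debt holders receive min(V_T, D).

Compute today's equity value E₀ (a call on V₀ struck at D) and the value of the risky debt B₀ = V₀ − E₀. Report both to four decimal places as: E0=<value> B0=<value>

E0=198.8344 B0=346.2733

d₁ = [ln(V₀/D) + (r + σ²/2)T] / (σ√T)
   = [ln(545.1077/509.8944) + (0.0625 + 0.5·0.1103²)·6.0777] / (0.1103·√6.0777)
   = [0.066780 + 0.416827] / 0.271922 = 1.778473
d₂ = d₁ − σ√T = 1.778473 − 0.271922 = 1.506551
N(d₁) = 0.962337,  N(d₂) = 0.934037,  e^(−rT) = 0.683960
E₀ = V₀·N(d₁) − D·e^(−rT)·N(d₂)
   = 545.1077·0.962337 − 509.8944·0.683960·0.934037 = 198.834420
B₀ = V₀ − E₀ = 545.1077 − 198.834420 = 346.273280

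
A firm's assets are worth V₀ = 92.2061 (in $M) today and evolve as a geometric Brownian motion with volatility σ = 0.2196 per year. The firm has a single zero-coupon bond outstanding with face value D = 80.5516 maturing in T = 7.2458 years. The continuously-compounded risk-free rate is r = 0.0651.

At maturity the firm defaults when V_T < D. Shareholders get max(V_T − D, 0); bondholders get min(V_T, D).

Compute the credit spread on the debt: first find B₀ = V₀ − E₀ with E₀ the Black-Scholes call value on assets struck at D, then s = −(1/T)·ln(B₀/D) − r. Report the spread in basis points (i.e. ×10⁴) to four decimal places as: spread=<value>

spread=87.8247

d₁ = [ln(V₀/D) + (r + σ²/2)T] / (σ√T)
   = [ln(92.2061/80.5516) + (0.0651 + 0.5·0.2196²)·7.2458] / (0.2196·√7.2458)
   = [0.135128 + 0.646413] / 0.591120 = 1.322137
d₂ = d₁ − σ√T = 1.322137 − 0.591120 = 0.731017
N(d₁) = 0.906939,  N(d₂) = 0.767616,  e^(−rT) = 0.623940
E₀ = V₀·N(d₁) − D·e^(−rT)·N(d₂)
   = 92.2061·0.906939 − 80.5516·0.623940·0.767616 = 45.045426
B₀ = V₀ − E₀ = 92.2061 − 45.045426 = 47.160674
spread = −(1/T)·ln(B₀/D) − r = −(1/7.2458)·ln(47.160674/80.5516) − 0.0651 = 0.00878247
in basis points: 0.00878247 × 10⁴ = 87.8247 bp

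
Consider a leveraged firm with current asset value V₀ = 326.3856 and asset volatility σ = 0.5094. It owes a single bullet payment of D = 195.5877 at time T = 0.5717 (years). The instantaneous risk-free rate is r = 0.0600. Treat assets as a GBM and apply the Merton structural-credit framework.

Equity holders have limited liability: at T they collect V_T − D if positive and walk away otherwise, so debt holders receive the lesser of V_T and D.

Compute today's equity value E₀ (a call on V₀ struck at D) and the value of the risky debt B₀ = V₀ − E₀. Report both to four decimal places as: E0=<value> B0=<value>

d₁ = [ln(V₀/D) + (r + σ²/2)T] / (σ√T)
   = [ln(326.3856/195.5877) + (0.0600 + 0.5·0.5094²)·0.5717] / (0.5094·√0.5717)
   = [0.512071 + 0.108477] / 0.385162 = 1.611135
d₂ = d₁ − σ√T = 1.611135 − 0.385162 = 1.225973
N(d₁) = 0.946425,  N(d₂) = 0.889896,  e^(−rT) = 0.966280
E₀ = V₀·N(d₁) − D·e^(−rT)·N(d₂)
   = 326.3856·0.946425 − 195.5877·0.966280·0.889896 = 140.715916
B₀ = V₀ − E₀ = 326.3856 − 140.715916 = 185.669684

E0=140.7159 B0=185.6697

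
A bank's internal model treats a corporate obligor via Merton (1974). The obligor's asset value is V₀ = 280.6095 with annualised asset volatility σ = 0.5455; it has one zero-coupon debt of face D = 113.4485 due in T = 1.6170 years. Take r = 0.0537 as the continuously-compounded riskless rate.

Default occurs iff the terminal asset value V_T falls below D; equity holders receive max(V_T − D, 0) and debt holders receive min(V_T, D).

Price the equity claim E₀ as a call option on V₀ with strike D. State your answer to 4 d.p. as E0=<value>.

E0=180.4860

d₁ = [ln(V₀/D) + (r + σ²/2)T] / (σ√T)
   = [ln(280.6095/113.4485) + (0.0537 + 0.5·0.5455²)·1.6170] / (0.5455·√1.6170)
   = [0.905615 + 0.327418] / 0.693665 = 1.777563
d₂ = d₁ − σ√T = 1.777563 − 0.693665 = 1.083898
N(d₁) = 0.962262,  N(d₂) = 0.860795,  e^(−rT) = 0.916830
E₀ = V₀·N(d₁) − D·e^(−rT)·N(d₂)
   = 280.6095·0.962262 − 113.4485·0.916830·0.860795 = 180.486020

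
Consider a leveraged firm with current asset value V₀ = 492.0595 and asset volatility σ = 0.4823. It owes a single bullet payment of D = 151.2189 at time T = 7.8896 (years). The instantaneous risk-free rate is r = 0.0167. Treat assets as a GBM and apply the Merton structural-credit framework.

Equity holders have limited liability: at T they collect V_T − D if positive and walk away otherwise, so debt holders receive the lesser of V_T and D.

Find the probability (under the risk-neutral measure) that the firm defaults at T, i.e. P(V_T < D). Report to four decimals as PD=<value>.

d₁ = [ln(V₀/D) + (r + σ²/2)T] / (σ√T)
   = [ln(492.0595/151.2189) + (0.0167 + 0.5·0.4823²)·7.8896] / (0.4823·√7.8896)
   = [1.179871 + 1.049369] / 1.354705 = 1.645554
d₂ = d₁ − σ√T = 1.645554 − 1.354705 = 0.290849
risk-neutral PD = N(−d₂) = N(-0.290849) = 0.385583

PD=0.3856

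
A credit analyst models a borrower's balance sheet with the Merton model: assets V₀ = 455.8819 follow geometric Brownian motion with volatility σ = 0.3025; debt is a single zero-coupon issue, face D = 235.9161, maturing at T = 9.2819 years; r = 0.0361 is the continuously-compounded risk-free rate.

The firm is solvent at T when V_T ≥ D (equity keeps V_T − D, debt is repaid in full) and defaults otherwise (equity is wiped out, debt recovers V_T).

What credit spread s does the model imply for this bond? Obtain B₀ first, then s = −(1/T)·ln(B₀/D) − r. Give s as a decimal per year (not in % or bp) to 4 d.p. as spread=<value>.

d₁ = [ln(V₀/D) + (r + σ²/2)T] / (σ√T)
   = [ln(455.8819/235.9161) + (0.0361 + 0.5·0.3025²)·9.2819] / (0.3025·√9.2819)
   = [0.658758 + 0.759753] / 0.921603 = 1.539177
d₂ = d₁ − σ√T = 1.539177 − 0.921603 = 0.617574
N(d₁) = 0.938119,  N(d₂) = 0.731572,  e^(−rT) = 0.715283
E₀ = V₀·N(d₁) − D·e^(−rT)·N(d₂)
   = 455.8819·0.938119 − 235.9161·0.715283·0.731572 = 304.221220
B₀ = V₀ − E₀ = 455.8819 − 304.221220 = 151.660680
spread = −(1/T)·ln(B₀/D) − r = −(1/9.2819)·ln(151.660680/235.9161) − 0.0361 = 0.01150131

spread=0.0115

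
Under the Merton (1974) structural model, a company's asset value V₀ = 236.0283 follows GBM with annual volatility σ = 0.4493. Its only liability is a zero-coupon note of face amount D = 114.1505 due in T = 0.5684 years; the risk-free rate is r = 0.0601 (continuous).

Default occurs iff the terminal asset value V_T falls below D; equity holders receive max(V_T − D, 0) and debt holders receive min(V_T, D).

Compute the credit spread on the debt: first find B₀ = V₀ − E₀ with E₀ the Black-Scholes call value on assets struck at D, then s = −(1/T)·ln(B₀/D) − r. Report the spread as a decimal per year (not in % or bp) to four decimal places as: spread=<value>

spread=0.0037

d₁ = [ln(V₀/D) + (r + σ²/2)T] / (σ√T)
   = [ln(236.0283/114.1505) + (0.0601 + 0.5·0.4493²)·0.5684] / (0.4493·√0.5684)
   = [0.726434 + 0.091532] / 0.338738 = 2.414749
d₂ = d₁ − σ√T = 2.414749 − 0.338738 = 2.076011
N(d₁) = 0.992127,  N(d₂) = 0.981054,  e^(−rT) = 0.966416
E₀ = V₀·N(d₁) − D·e^(−rT)·N(d₂)
   = 236.0283·0.992127 − 114.1505·0.966416·0.981054 = 125.943280
B₀ = V₀ − E₀ = 236.0283 − 125.943280 = 110.085020
spread = −(1/T)·ln(B₀/D) − r = −(1/0.5684)·ln(110.085020/114.1505) − 0.0601 = 0.00370151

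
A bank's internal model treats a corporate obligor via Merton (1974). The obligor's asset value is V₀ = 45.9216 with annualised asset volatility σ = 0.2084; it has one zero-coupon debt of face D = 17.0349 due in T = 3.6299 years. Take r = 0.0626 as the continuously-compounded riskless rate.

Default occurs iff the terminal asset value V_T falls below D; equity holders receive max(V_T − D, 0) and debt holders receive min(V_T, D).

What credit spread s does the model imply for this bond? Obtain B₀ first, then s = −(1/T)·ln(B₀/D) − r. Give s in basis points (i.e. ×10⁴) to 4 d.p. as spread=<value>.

spread=0.5893

d₁ = [ln(V₀/D) + (r + σ²/2)T] / (σ√T)
   = [ln(45.9216/17.0349) + (0.0626 + 0.5·0.2084²)·3.6299] / (0.2084·√3.6299)
   = [0.991671 + 0.306056] / 0.397050 = 3.268424
d₂ = d₁ − σ√T = 3.268424 − 0.397050 = 2.871375
N(d₁) = 0.999459,  N(d₂) = 0.997957,  e^(−rT) = 0.796736
E₀ = V₀·N(d₁) − D·e^(−rT)·N(d₂)
   = 45.9216·0.999459 − 17.0349·0.796736·0.997957 = 32.352183
B₀ = V₀ − E₀ = 45.9216 − 32.352183 = 13.569417
spread = −(1/T)·ln(B₀/D) − r = −(1/3.6299)·ln(13.569417/17.0349) − 0.0626 = 0.00005893
in basis points: 0.00005893 × 10⁴ = 0.5893 bp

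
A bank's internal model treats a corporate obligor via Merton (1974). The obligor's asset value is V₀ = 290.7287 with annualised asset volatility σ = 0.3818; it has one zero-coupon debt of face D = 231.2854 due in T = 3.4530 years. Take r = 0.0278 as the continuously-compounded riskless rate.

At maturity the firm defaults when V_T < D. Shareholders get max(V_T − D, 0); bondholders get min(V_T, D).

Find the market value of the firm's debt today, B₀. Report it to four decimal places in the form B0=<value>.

d₁ = [ln(V₀/D) + (r + σ²/2)T] / (σ√T)
   = [ln(290.7287/231.2854) + (0.0278 + 0.5·0.3818²)·3.4530] / (0.3818·√3.4530)
   = [0.228738 + 0.347667] / 0.709470 = 0.812445
d₂ = d₁ − σ√T = 0.812445 − 0.709470 = 0.102975
N(d₁) = 0.791732,  N(d₂) = 0.541008,  e^(−rT) = 0.908470
E₀ = V₀·N(d₁) − D·e^(−rT)·N(d₂)
   = 290.7287·0.791732 − 231.2854·0.908470·0.541008 = 116.504710
B₀ = V₀ − E₀ = 290.7287 − 116.504710 = 174.223990

B0=174.2240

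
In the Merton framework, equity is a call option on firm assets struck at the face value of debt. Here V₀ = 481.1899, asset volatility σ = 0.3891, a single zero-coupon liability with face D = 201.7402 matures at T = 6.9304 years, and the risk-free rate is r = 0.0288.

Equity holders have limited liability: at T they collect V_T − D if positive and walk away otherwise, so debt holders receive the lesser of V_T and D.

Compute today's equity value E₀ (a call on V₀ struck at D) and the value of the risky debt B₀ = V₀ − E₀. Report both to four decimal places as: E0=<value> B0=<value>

d₁ = [ln(V₀/D) + (r + σ²/2)T] / (σ√T)
   = [ln(481.1899/201.7402) + (0.0288 + 0.5·0.3891²)·6.9304] / (0.3891·√6.9304)
   = [0.869281 + 0.724223] / 1.024331 = 1.555653
d₂ = d₁ − σ√T = 1.555653 − 1.024331 = 0.531322
N(d₁) = 0.940105,  N(d₂) = 0.702402,  e^(−rT) = 0.819062
E₀ = V₀·N(d₁) − D·e^(−rT)·N(d₂)
   = 481.1899·0.940105 − 201.7402·0.819062·0.702402 = 336.305550
B₀ = V₀ − E₀ = 481.1899 − 336.305550 = 144.884350

E0=336.3056 B0=144.8843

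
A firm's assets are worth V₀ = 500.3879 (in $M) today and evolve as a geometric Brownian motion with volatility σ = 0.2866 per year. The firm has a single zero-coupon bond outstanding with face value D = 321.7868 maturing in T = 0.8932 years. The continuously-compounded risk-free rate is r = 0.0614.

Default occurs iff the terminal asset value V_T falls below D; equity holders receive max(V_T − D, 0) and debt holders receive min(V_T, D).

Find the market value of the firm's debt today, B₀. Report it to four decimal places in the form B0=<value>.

d₁ = [ln(V₀/D) + (r + σ²/2)T] / (σ√T)
   = [ln(500.3879/321.7868) + (0.0614 + 0.5·0.2866²)·0.8932] / (0.2866·√0.8932)
   = [0.441494 + 0.091526] / 0.270864 = 1.967856
d₂ = d₁ − σ√T = 1.967856 − 0.270864 = 1.696992
N(d₁) = 0.975458,  N(d₂) = 0.955151,  e^(−rT) = 0.946634
E₀ = V₀·N(d₁) − D·e^(−rT)·N(d₂)
   = 500.3879·0.975458 − 321.7868·0.946634·0.955151 = 197.154486
B₀ = V₀ − E₀ = 500.3879 − 197.154486 = 303.233414

B0=303.2334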